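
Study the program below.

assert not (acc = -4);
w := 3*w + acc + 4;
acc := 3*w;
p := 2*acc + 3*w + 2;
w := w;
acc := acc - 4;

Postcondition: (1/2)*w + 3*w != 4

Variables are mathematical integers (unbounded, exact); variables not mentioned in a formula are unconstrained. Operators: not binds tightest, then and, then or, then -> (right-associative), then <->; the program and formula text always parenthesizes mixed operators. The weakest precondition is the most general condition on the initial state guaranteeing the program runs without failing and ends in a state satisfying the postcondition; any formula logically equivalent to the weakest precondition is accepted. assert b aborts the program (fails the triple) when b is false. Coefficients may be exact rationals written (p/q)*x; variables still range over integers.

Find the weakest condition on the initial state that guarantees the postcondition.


Working backward. After the program, the postcondition (1/2)*w + 3*w != 4 must hold; in canonical form it is (7/2)*w != 4.
Before acc := acc - 4: (7/2)*w != 4
Before w := w: (7/2)*w != 4
Before p := 2*acc + 3*w + 2: (7/2)*w != 4
Before acc := 3*w: (7/2)*w != 4
Before w := 3*w + acc + 4: (7/2)*acc + (21/2)*w != -10
Before assert not (acc = -4): (not (acc = -4)) and (7/2)*acc + (21/2)*w != -10
Answer: WP = (not (acc = -4)) and (7/2)*acc + (21/2)*w != -10


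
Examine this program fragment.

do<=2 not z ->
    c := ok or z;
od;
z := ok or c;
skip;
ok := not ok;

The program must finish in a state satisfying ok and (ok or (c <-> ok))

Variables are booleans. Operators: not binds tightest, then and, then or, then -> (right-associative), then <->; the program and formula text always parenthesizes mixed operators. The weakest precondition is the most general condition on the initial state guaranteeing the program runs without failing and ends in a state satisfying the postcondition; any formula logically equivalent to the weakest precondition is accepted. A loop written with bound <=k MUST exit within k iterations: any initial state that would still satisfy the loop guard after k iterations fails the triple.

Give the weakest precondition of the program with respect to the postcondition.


Working backward. After the program, ok and (ok or (c <-> ok)) must hold.
Before ok := not ok: (not ok) and ((not ok) or (c <-> (not ok)))
Before skip: (not ok) and ((not ok) or (c <-> (not ok)))
Before z := ok or c: (not ok) and ((not ok) or (c <-> (not ok)))
Before the loop (bound <=2), unroll the exhaustion recursion (WP_0 = exit-now case; WP_j = one more guarded iteration, up to j = 2):
  WP_0: z and (not ok) and ((not ok) or (c <-> (not ok)))
  WP_1: ((not z) -> (z and (not ok) and ((not ok) or ((ok or z) <-> (not ok))))) and (z -> ((not ok) and ((not ok) or (c <-> (not ok)))))
  WP_2: ((not z) -> (((not z) -> (z and (not ok) and ((not ok) or ((ok or z) <-> (not ok))))) and (z -> ((not ok) and ((not ok) or ((ok or z) <-> (not ok))))))) and (z -> ((not ok) and ((not ok) or (c <-> (not ok)))))
So before the loop: ((not z) -> (((not z) -> (z and (not ok) and ((not ok) or ((ok or z) <-> (not ok))))) and (z -> ((not ok) and ((not ok) or ((ok or z) <-> (not ok))))))) and (z -> ((not ok) and ((not ok) or (c <-> (not ok)))))
Answer: WP = ((not z) -> (((not z) -> (z and (not ok) and ((not ok) or ((ok or z) <-> (not ok))))) and (z -> ((not ok) and ((not ok) or ((ok or z) <-> (not ok))))))) and (z -> ((not ok) and ((not ok) or (c <-> (not ok)))))


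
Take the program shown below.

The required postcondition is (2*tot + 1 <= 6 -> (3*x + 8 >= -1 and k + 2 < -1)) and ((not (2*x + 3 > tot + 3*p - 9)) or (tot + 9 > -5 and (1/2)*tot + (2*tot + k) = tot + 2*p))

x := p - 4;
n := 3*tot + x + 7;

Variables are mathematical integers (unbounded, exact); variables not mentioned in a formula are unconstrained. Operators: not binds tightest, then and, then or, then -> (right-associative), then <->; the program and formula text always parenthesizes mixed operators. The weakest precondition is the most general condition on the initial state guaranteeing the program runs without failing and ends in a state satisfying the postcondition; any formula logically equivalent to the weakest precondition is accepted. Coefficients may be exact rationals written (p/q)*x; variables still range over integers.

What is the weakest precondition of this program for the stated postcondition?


Working backward. After the program, the postcondition (2*tot + 1 <= 6 -> (3*x + 8 >= -1 and k + 2 < -1)) and ((not (2*x + 3 > tot + 3*p - 9)) or (tot + 9 > -5 and (1/2)*tot + (2*tot + k) = tot + 2*p)) must hold; in canonical form it is (2*tot <= 5 -> (3*x >= -9 and k < -3)) and ((not (2*x > 3*p + tot - 12)) or (tot > -14 and k + (3/2)*tot = 2*p)).
Before n := 3*tot + x + 7: (2*tot <= 5 -> (3*x >= -9 and k < -3)) and ((not (2*x > 3*p + tot - 12)) or (tot > -14 and k + (3/2)*tot = 2*p))
Before x := p - 4: (2*tot <= 5 -> (3*p >= 3 and k < -3)) and ((not (p + tot < 4)) or (tot > -14 and k + (3/2)*tot = 2*p))
Answer: WP = (2*tot <= 5 -> (3*p >= 3 and k < -3)) and ((not (p + tot < 4)) or (tot > -14 and k + (3/2)*tot = 2*p))


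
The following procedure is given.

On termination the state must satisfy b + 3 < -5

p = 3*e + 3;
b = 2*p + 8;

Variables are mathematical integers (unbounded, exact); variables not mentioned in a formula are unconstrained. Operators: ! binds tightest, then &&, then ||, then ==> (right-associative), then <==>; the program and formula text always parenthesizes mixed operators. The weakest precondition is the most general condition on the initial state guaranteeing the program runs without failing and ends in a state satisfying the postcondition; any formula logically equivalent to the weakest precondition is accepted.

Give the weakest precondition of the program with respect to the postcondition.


Working backward. After the program, the postcondition b + 3 < -5 must hold; in canonical form it is b < -8.
Before b := 2*p + 8: 2*p < -16
Before p := 3*e + 3: 6*e < -22
Answer: WP = 6*e < -22


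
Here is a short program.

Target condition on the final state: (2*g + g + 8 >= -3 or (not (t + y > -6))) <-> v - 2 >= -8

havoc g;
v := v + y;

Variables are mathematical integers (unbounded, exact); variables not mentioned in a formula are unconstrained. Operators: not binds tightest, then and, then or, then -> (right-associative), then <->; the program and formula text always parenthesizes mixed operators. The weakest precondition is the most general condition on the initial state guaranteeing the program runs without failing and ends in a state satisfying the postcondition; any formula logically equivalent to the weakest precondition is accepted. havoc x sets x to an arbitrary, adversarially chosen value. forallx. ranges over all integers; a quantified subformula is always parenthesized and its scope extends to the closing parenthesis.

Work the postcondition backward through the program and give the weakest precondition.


Working backward. After the program, the postcondition (2*g + g + 8 >= -3 or (not (t + y > -6))) <-> v - 2 >= -8 must hold; in canonical form it is (3*g >= -11 or (not (t + y > -6))) <-> v >= -6.
Before v := v + y: (3*g >= -11 or (not (t + y > -6))) <-> v + y >= -6
Before havoc g: forall g_1. ((3*g_1 >= -11 or (not (t + y > -6))) <-> v + y >= -6)
Answer: WP = forall g_1. ((3*g_1 >= -11 or (not (t + y > -6))) <-> v + y >= -6)


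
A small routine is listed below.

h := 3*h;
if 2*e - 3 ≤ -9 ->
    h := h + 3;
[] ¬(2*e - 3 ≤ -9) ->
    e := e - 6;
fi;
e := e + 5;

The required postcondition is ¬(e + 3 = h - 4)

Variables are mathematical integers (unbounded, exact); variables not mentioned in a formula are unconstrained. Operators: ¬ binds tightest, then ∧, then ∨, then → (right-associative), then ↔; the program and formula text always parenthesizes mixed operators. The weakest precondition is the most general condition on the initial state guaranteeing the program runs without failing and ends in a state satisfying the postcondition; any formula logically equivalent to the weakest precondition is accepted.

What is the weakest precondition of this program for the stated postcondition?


Working backward. After the program, the postcondition ¬(e + 3 = h - 4) must hold; in canonical form it is ¬(e = h - 7).
Before e := e + 5: ¬(e = h - 12)
Then branch requires ¬(e = h - 9); else branch requires ¬(e = h - 6).
Before the if: (2*e ≤ -6 → (¬(e = h - 9))) ∧ ((¬(2*e ≤ -6)) → (¬(e = h - 6)))
Before h := 3*h: (2*e ≤ -6 → (¬(e = 3*h - 9))) ∧ ((¬(2*e ≤ -6)) → (¬(e = 3*h - 6)))
Answer: WP = (2*e ≤ -6 → (¬(e = 3*h - 9))) ∧ ((¬(2*e ≤ -6)) → (¬(e = 3*h - 6)))


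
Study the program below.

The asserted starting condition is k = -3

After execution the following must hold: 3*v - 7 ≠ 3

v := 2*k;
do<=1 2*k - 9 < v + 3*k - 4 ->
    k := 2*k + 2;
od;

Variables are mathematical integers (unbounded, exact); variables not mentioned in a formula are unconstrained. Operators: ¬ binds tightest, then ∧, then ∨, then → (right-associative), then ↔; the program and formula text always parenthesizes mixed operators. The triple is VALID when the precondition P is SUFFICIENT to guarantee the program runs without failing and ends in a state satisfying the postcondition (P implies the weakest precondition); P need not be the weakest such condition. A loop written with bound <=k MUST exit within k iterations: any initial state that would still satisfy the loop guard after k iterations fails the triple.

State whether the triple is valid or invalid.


Working backward. After the program, the postcondition 3*v - 7 ≠ 3 must hold; in canonical form it is 3*v ≠ 10.
Before the loop (bound <=1), unroll the exhaustion recursion (WP_0 = exit-now case; WP_j = one more guarded iteration, up to j = 1):
  WP_0: (¬(k + v > -5)) ∧ 3*v ≠ 10
  WP_1: (k + v > -5 → ((¬(2*k + v > -7)) ∧ 3*v ≠ 10)) ∧ ((¬(k + v > -5)) → 3*v ≠ 10)
So before the loop: (k + v > -5 → ((¬(2*k + v > -7)) ∧ 3*v ≠ 10)) ∧ ((¬(k + v > -5)) → 3*v ≠ 10)
Before v := 2*k: (3*k > -5 → ((¬(4*k > -7)) ∧ 6*k ≠ 10)) ∧ ((¬(3*k > -5)) → 6*k ≠ 10)
The weakest precondition is (3*k > -5 → ((¬(4*k > -7)) ∧ 6*k ≠ 10)) ∧ ((¬(3*k > -5)) → 6*k ≠ 10).
Check whether k = -3 implies it.
Every state satisfying the precondition satisfies the weakest precondition: the implication holds.
Answer: valid


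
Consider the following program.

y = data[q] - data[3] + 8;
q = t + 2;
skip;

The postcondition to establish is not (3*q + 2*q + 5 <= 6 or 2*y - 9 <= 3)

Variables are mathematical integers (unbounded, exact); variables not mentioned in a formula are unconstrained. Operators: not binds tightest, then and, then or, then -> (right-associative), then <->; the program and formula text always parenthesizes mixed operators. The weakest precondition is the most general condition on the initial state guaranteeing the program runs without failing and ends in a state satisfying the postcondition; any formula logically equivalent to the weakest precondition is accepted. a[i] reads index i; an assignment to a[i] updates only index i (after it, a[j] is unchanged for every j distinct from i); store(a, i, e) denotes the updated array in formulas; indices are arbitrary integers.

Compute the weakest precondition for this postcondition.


Working backward. After the program, the postcondition not (3*q + 2*q + 5 <= 6 or 2*y - 9 <= 3) must hold; in canonical form it is not (5*q <= 1 or 2*y <= 12).
Before skip: not (5*q <= 1 or 2*y <= 12)
Before q := t + 2: not (5*t <= -9 or 2*y <= 12)
Before y := data[q] - data[3] + 8: not (5*t <= -9 or 2*data[q] <= 2*data[3] - 4)
Answer: WP = not (5*t <= -9 or 2*data[q] <= 2*data[3] - 4)


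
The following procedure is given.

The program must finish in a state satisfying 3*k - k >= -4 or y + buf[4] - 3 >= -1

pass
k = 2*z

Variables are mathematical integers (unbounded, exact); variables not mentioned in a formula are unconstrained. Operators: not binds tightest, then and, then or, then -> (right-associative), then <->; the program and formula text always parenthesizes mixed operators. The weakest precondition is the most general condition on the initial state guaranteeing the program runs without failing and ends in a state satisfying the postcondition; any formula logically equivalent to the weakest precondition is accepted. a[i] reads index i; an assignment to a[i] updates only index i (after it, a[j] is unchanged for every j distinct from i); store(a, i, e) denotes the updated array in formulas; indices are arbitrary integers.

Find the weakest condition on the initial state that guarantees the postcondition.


Working backward. After the program, the postcondition 3*k - k >= -4 or y + buf[4] - 3 >= -1 must hold; in canonical form it is 2*k >= -4 or buf[4] + y >= 2.
Before k := 2*z: 4*z >= -4 or buf[4] + y >= 2
Before skip: 4*z >= -4 or buf[4] + y >= 2
Answer: WP = 4*z >= -4 or buf[4] + y >= 2


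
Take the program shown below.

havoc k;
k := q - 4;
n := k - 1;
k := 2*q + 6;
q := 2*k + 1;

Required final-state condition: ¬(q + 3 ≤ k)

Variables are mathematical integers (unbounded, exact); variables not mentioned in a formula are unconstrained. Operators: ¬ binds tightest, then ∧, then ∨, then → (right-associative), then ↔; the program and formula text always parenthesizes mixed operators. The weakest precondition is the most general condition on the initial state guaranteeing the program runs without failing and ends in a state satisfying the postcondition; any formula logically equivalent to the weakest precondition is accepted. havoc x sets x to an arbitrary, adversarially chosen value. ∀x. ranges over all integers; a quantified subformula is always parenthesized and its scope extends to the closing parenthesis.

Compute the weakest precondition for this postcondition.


Working backward. After the program, the postcondition ¬(q + 3 ≤ k) must hold; in canonical form it is ¬(q ≤ k - 3).
Before q := 2*k + 1: ¬(k ≤ -4)
Before k := 2*q + 6: ¬(2*q ≤ -10)
Before n := k - 1: ¬(2*q ≤ -10)
Before k := q - 4: ¬(2*q ≤ -10)
Before havoc k: ¬(2*q ≤ -10)
Answer: WP = ¬(2*q ≤ -10)


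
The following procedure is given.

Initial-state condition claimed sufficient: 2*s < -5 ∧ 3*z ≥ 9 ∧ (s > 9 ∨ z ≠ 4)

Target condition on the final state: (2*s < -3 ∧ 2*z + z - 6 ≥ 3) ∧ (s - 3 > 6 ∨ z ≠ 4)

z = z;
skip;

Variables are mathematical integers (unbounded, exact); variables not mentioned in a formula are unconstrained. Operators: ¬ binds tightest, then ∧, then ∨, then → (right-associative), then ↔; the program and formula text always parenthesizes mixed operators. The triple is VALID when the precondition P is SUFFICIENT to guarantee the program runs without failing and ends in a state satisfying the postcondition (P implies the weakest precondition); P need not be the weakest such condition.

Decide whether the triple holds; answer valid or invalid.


Working backward. After the program, the postcondition (2*s < -3 ∧ 2*z + z - 6 ≥ 3) ∧ (s - 3 > 6 ∨ z ≠ 4) must hold; in canonical form it is 2*s < -3 ∧ 3*z ≥ 9 ∧ (s > 9 ∨ z ≠ 4).
Before skip: 2*s < -3 ∧ 3*z ≥ 9 ∧ (s > 9 ∨ z ≠ 4)
Before z := z: 2*s < -3 ∧ 3*z ≥ 9 ∧ (s > 9 ∨ z ≠ 4)
The weakest precondition is 2*s < -3 ∧ 3*z ≥ 9 ∧ (s > 9 ∨ z ≠ 4).
Check whether 2*s < -5 ∧ 3*z ≥ 9 ∧ (s > 9 ∨ z ≠ 4) implies it.
Every state satisfying the precondition satisfies the weakest precondition: the implication holds.
Answer: valid


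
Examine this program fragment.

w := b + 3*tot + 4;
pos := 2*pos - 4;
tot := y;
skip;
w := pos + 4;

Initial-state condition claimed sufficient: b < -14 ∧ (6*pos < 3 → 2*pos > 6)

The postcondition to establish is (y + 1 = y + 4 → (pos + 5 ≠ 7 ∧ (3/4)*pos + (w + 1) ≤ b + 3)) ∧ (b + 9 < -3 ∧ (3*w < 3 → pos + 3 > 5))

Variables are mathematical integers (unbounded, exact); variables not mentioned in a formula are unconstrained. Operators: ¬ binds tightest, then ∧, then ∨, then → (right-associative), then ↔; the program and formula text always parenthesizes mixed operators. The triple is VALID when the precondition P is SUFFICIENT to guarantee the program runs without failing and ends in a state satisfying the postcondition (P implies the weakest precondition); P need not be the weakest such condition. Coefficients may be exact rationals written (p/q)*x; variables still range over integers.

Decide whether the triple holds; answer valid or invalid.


Working backward. After the program, the postcondition (y + 1 = y + 4 → (pos + 5 ≠ 7 ∧ (3/4)*pos + (w + 1) ≤ b + 3)) ∧ (b + 9 < -3 ∧ (3*w < 3 → pos + 3 > 5)) must hold; in canonical form it is b < -12 ∧ (3*w < 3 → pos > 2).
Before w := pos + 4: b < -12 ∧ (3*pos < -9 → pos > 2)
Before skip: b < -12 ∧ (3*pos < -9 → pos > 2)
Before tot := y: b < -12 ∧ (3*pos < -9 → pos > 2)
Before pos := 2*pos - 4: b < -12 ∧ (6*pos < 3 → 2*pos > 6)
Before w := b + 3*tot + 4: b < -12 ∧ (6*pos < 3 → 2*pos > 6)
The weakest precondition is b < -12 ∧ (6*pos < 3 → 2*pos > 6).
Check whether b < -14 ∧ (6*pos < 3 → 2*pos > 6) implies it.
Every state satisfying the precondition satisfies the weakest precondition: the implication holds.
Answer: valid


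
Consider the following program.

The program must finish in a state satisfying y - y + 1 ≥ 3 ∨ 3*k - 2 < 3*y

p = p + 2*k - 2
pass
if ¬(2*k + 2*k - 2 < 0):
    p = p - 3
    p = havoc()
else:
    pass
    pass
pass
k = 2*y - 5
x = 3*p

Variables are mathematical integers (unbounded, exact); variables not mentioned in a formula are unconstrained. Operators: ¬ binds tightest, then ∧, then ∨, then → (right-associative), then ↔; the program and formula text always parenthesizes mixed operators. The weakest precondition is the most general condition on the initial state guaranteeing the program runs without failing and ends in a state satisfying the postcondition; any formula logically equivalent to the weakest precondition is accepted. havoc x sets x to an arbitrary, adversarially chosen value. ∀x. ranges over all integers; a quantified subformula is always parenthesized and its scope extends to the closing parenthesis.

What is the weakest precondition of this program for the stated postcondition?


Working backward. After the program, the postcondition y - y + 1 ≥ 3 ∨ 3*k - 2 < 3*y must hold; in canonical form it is 3*k < 3*y + 2.
Before x := 3*p: 3*k < 3*y + 2
Before k := 2*y - 5: 3*y < 17
Before skip: 3*y < 17
Then branch requires 3*y < 17; else branch requires 3*y < 17.
Before the if: ((¬(4*k < 2)) → 3*y < 17) ∧ (4*k < 2 → 3*y < 17)
Before skip: ((¬(4*k < 2)) → 3*y < 17) ∧ (4*k < 2 → 3*y < 17)
Before p := p + 2*k - 2: ((¬(4*k < 2)) → 3*y < 17) ∧ (4*k < 2 → 3*y < 17)
Answer: WP = ((¬(4*k < 2)) → 3*y < 17) ∧ (4*k < 2 → 3*y < 17)


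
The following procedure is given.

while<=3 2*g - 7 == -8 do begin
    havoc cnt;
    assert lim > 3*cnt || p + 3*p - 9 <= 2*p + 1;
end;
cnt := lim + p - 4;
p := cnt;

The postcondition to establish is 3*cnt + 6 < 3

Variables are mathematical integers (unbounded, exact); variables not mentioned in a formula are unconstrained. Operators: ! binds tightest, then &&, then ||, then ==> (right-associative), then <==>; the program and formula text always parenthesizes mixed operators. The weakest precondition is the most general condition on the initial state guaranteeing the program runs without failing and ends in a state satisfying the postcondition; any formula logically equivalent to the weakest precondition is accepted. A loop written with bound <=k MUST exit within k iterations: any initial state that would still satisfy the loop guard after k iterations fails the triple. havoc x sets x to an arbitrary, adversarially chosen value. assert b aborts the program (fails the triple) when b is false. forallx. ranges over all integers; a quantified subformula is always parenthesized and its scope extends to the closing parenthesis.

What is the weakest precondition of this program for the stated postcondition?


Working backward. After the program, the postcondition 3*cnt + 6 < 3 must hold; in canonical form it is 3*cnt < -3.
Before p := cnt: 3*cnt < -3
Before cnt := lim + p - 4: 3*lim + 3*p < 9
Before the loop (bound <=3), unroll the exhaustion recursion (WP_0 = exit-now case; WP_j = one more guarded iteration, up to j = 3):
  WP_0: (!(2*g == -1)) && 3*lim + 3*p < 9
  WP_1: (2*g == -1 ==> (forall cnt_1. ((lim > 3*cnt_1 || 2*p <= 10) && (!(2*g == -1)) && 3*lim + 3*p < 9))) && ((!(2*g == -1)) ==> 3*lim + 3*p < 9)
  WP_2: (2*g == -1 ==> (forall cnt_2. ((lim > 3*cnt_2 || 2*p <= 10) && (2*g == -1 ==> (forall cnt_1. ((lim > 3*cnt_1 || 2*p <= 10) && (!(2*g == -1)) && 3*lim + 3*p < 9))) && ((!(2*g == -1)) ==> 3*lim + 3*p < 9)))) && ((!(2*g == -1)) ==> 3*lim + 3*p < 9)
  WP_3: (2*g == -1 ==> (forall cnt_3. ((lim > 3*cnt_3 || 2*p <= 10) && (2*g == -1 ==> (forall cnt_2. ((lim > 3*cnt_2 || 2*p <= 10) && (2*g == -1 ==> (forall cnt_1. ((lim > 3*cnt_1 || 2*p <= 10) && (!(2*g == -1)) && 3*lim + 3*p < 9))) && ((!(2*g == -1)) ==> 3*lim + 3*p < 9)))) && ((!(2*g == -1)) ==> 3*lim + 3*p < 9)))) && ((!(2*g == -1)) ==> 3*lim + 3*p < 9)
So before the loop: (2*g == -1 ==> (forall cnt_3. ((lim > 3*cnt_3 || 2*p <= 10) && (2*g == -1 ==> (forall cnt_2. ((lim > 3*cnt_2 || 2*p <= 10) && (2*g == -1 ==> (forall cnt_1. ((lim > 3*cnt_1 || 2*p <= 10) && (!(2*g == -1)) && 3*lim + 3*p < 9))) && ((!(2*g == -1)) ==> 3*lim + 3*p < 9)))) && ((!(2*g == -1)) ==> 3*lim + 3*p < 9)))) && ((!(2*g == -1)) ==> 3*lim + 3*p < 9)
Answer: WP = (2*g == -1 ==> (forall cnt_3. ((lim > 3*cnt_3 || 2*p <= 10) && (2*g == -1 ==> (forall cnt_2. ((lim > 3*cnt_2 || 2*p <= 10) && (2*g == -1 ==> (forall cnt_1. ((lim > 3*cnt_1 || 2*p <= 10) && (!(2*g == -1)) && 3*lim + 3*p < 9))) && ((!(2*g == -1)) ==> 3*lim + 3*p < 9)))) && ((!(2*g == -1)) ==> 3*lim + 3*p < 9)))) && ((!(2*g == -1)) ==> 3*lim + 3*p < 9)


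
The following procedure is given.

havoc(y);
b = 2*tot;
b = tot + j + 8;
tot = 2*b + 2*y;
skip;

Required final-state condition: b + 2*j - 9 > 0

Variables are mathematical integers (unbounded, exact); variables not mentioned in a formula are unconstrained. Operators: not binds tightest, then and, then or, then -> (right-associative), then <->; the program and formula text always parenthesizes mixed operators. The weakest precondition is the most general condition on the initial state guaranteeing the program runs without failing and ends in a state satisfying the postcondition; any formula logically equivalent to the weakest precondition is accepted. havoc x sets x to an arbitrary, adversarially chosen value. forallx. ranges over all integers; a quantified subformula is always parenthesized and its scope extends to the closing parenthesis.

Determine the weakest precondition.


Working backward. After the program, the postcondition b + 2*j - 9 > 0 must hold; in canonical form it is b + 2*j > 9.
Before skip: b + 2*j > 9
Before tot := 2*b + 2*y: b + 2*j > 9
Before b := tot + j + 8: 3*j + tot > 1
Before b := 2*tot: 3*j + tot > 1
Before havoc y: 3*j + tot > 1
Answer: WP = 3*j + tot > 1


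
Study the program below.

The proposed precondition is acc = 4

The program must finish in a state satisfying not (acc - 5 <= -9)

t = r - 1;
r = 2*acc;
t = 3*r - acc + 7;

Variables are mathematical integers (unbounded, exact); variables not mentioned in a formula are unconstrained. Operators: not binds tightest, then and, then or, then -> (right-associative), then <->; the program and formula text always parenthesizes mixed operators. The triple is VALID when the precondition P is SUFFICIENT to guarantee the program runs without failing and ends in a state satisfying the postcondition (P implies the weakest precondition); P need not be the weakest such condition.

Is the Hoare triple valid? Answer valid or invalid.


Working backward. After the program, the postcondition not (acc - 5 <= -9) must hold; in canonical form it is not (acc <= -4).
Before t := 3*r - acc + 7: not (acc <= -4)
Before r := 2*acc: not (acc <= -4)
Before t := r - 1: not (acc <= -4)
The weakest precondition is not (acc <= -4).
Check whether acc = 4 implies it.
Every state satisfying the precondition satisfies the weakest precondition: the implication holds.
Answer: valid


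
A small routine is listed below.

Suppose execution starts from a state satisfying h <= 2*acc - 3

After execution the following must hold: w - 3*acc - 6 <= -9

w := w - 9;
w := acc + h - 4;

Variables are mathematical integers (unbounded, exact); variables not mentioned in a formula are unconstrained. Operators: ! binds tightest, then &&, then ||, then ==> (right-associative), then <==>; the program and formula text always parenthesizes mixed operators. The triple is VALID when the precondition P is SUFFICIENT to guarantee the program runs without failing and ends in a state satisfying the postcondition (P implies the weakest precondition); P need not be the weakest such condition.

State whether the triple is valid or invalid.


Working backward. After the program, the postcondition w - 3*acc - 6 <= -9 must hold; in canonical form it is w <= 3*acc - 3.
Before w := acc + h - 4: h <= 2*acc + 1
Before w := w - 9: h <= 2*acc + 1
The weakest precondition is h <= 2*acc + 1.
Check whether h <= 2*acc - 3 implies it.
Every state satisfying the precondition satisfies the weakest precondition: the implication holds.
Answer: valid


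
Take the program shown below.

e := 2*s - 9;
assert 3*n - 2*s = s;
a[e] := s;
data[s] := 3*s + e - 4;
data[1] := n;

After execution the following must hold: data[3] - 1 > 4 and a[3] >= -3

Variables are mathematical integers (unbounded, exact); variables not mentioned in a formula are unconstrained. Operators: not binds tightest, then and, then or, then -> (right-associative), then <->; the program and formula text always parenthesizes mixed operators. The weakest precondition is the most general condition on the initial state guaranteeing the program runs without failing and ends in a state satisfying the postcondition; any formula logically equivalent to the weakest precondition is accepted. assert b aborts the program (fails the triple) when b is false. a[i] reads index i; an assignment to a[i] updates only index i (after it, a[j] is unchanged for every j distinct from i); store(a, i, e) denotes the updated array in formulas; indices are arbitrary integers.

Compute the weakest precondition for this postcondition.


Working backward. After the program, the postcondition data[3] - 1 > 4 and a[3] >= -3 must hold; in canonical form it is data[3] > 5 and a[3] >= -3.
Before data[1] := n: data[3] > 5 and a[3] >= -3
Before data[s] := 3*s + e - 4: store(data, s, e + 3*s - 4)[3] > 5 and a[3] >= -3
Before a[e] := s: store(data, s, e + 3*s - 4)[3] > 5 and store(a, e, s)[3] >= -3
Before assert 3*n - 2*s = s: 3*n = 3*s and store(data, s, e + 3*s - 4)[3] > 5 and store(a, e, s)[3] >= -3
Before e := 2*s - 9: 3*n = 3*s and store(data, s, 5*s - 13)[3] > 5 and store(a, 2*s - 9, s)[3] >= -3
Answer: WP = 3*n = 3*s and store(data, s, 5*s - 13)[3] > 5 and store(a, 2*s - 9, s)[3] >= -3


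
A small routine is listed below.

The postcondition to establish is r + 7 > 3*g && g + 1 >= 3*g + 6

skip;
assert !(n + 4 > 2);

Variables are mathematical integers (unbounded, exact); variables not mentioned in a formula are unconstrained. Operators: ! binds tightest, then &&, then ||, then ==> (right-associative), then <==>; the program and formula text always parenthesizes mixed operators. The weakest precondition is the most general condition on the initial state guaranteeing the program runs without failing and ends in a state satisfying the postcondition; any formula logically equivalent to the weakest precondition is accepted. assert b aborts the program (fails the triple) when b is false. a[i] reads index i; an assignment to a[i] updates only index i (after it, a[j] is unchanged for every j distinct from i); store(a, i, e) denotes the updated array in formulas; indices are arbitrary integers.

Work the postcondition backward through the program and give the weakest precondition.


Working backward. After the program, the postcondition r + 7 > 3*g && g + 1 >= 3*g + 6 must hold; in canonical form it is r > 3*g - 7 && 2*g <= -5.
Before assert !(n + 4 > 2): (!(n > -2)) && r > 3*g - 7 && 2*g <= -5
Before skip: (!(n > -2)) && r > 3*g - 7 && 2*g <= -5
Answer: WP = (!(n > -2)) && r > 3*g - 7 && 2*g <= -5


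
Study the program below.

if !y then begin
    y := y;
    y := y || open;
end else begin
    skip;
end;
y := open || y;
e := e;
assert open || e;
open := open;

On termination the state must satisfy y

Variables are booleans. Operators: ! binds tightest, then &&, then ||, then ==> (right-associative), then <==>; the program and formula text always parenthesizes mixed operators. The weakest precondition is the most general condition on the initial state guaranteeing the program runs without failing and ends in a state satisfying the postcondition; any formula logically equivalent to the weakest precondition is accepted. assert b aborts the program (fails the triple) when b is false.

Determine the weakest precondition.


Working backward. After the program, y must hold.
Before open := open: y
Before assert open || e: (open || e) && y
Before e := e: (open || e) && y
Before y := open || y: (open || e) && (open || y)
Then branch requires (open || e) && (open || y); else branch requires (open || e) && (open || y).
Before the if: ((!y) ==> ((open || e) && (open || y))) && (y ==> ((open || e) && (open || y)))
Answer: WP = ((!y) ==> ((open || e) && (open || y))) && (y ==> ((open || e) && (open || y)))


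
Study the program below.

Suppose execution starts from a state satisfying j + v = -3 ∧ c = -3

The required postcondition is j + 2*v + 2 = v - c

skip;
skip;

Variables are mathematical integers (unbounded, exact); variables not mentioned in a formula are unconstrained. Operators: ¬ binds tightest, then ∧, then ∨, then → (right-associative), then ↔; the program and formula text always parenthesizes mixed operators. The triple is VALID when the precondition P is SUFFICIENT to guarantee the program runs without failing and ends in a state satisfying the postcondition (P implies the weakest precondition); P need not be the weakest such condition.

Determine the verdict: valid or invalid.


Working backward. After the program, the postcondition j + 2*v + 2 = v - c must hold; in canonical form it is c + j + v = -2.
Before skip: c + j + v = -2
Before skip: c + j + v = -2
The weakest precondition is c + j + v = -2.
Check whether j + v = -3 ∧ c = -3 implies it.
Countermodel: at the initial state c = -3, j = -3, v = 0, the precondition holds but the weakest precondition fails.
Answer: invalid


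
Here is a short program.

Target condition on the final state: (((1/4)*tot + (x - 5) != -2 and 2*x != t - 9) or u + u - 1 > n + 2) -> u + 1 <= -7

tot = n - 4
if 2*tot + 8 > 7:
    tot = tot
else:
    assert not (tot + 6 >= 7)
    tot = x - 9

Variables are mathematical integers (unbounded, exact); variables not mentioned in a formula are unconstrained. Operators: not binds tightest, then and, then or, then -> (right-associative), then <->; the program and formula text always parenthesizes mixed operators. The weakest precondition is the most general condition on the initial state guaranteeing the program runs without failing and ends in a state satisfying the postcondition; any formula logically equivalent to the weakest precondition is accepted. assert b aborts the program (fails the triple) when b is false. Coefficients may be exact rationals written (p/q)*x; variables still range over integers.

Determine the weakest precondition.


Working backward. After the program, the postcondition (((1/4)*tot + (x - 5) != -2 and 2*x != t - 9) or u + u - 1 > n + 2) -> u + 1 <= -7 must hold; in canonical form it is (((1/4)*tot + x != 3 and 2*x != t - 9) or 2*u > n + 3) -> u <= -8.
Then branch requires (((1/4)*tot + x != 3 and 2*x != t - 9) or 2*u > n + 3) -> u <= -8; else branch requires (not (tot >= 1)) and ((((5/4)*x != 21/4 and 2*x != t - 9) or 2*u > n + 3) -> u <= -8).
Before the if: (2*tot > -1 -> ((((1/4)*tot + x != 3 and 2*x != t - 9) or 2*u > n + 3) -> u <= -8)) and ((not (2*tot > -1)) -> ((not (tot >= 1)) and ((((5/4)*x != 21/4 and 2*x != t - 9) or 2*u > n + 3) -> u <= -8)))
Before tot := n - 4: (2*n > 7 -> ((((1/4)*n + x != 4 and 2*x != t - 9) or 2*u > n + 3) -> u <= -8)) and ((not (2*n > 7)) -> ((not (n >= 5)) and ((((5/4)*x != 21/4 and 2*x != t - 9) or 2*u > n + 3) -> u <= -8)))
Answer: WP = (2*n > 7 -> ((((1/4)*n + x != 4 and 2*x != t - 9) or 2*u > n + 3) -> u <= -8)) and ((not (2*n > 7)) -> ((not (n >= 5)) and ((((5/4)*x != 21/4 and 2*x != t - 9) or 2*u > n + 3) -> u <= -8)))


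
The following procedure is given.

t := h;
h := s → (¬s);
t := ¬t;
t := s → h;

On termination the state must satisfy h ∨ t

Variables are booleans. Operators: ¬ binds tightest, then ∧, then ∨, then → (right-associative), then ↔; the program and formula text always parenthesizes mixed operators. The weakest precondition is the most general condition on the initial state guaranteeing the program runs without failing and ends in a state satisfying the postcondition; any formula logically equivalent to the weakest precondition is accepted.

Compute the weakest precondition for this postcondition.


Working backward. After the program, h ∨ t must hold.
Before t := s → h: h ∨ (s → h)
Before t := ¬t: h ∨ (s → h)
Before h := s → (¬s): (s → (¬s)) ∨ (s → (s → (¬s)))
Before t := h: (s → (¬s)) ∨ (s → (s → (¬s)))
Answer: WP = (s → (¬s)) ∨ (s → (s → (¬s)))


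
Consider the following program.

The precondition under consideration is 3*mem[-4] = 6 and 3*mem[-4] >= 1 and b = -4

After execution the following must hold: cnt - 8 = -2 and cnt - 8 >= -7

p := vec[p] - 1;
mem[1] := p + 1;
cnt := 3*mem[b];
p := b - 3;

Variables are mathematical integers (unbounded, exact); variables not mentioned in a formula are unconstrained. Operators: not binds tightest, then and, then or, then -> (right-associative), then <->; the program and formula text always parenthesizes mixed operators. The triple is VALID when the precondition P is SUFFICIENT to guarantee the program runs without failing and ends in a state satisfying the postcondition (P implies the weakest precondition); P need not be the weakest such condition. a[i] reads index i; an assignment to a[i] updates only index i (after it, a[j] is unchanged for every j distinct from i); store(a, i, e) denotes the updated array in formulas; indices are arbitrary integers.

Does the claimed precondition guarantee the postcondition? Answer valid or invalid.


Working backward. After the program, the postcondition cnt - 8 = -2 and cnt - 8 >= -7 must hold; in canonical form it is cnt = 6 and cnt >= 1.
Before p := b - 3: cnt = 6 and cnt >= 1
Before cnt := 3*mem[b]: 3*mem[b] = 6 and 3*mem[b] >= 1
Before mem[1] := p + 1: 3*store(mem, 1, p + 1)[b] = 6 and 3*store(mem, 1, p + 1)[b] >= 1
Before p := vec[p] - 1: 3*store(mem, 1, vec[p])[b] = 6 and 3*store(mem, 1, vec[p])[b] >= 1
The weakest precondition is 3*store(mem, 1, vec[p])[b] = 6 and 3*store(mem, 1, vec[p])[b] >= 1.
Check whether 3*mem[-4] = 6 and 3*mem[-4] >= 1 and b = -4 implies it.
Every state satisfying the precondition satisfies the weakest precondition: the implication holds.
Answer: valid


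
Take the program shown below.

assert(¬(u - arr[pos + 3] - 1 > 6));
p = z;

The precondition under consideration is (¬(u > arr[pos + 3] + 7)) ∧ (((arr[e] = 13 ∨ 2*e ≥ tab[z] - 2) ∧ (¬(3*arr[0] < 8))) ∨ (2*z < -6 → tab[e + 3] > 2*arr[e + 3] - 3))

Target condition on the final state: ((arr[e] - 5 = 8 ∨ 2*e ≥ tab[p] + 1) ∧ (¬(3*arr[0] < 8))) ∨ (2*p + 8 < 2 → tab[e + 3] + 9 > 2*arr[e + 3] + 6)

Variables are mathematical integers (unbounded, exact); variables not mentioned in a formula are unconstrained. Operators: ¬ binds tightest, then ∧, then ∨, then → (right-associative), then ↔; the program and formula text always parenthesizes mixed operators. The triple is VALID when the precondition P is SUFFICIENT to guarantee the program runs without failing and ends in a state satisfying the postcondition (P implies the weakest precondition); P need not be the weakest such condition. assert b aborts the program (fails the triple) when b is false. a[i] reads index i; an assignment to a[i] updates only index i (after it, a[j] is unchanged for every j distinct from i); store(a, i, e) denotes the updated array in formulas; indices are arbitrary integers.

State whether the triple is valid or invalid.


Working backward. After the program, the postcondition ((arr[e] - 5 = 8 ∨ 2*e ≥ tab[p] + 1) ∧ (¬(3*arr[0] < 8))) ∨ (2*p + 8 < 2 → tab[e + 3] + 9 > 2*arr[e + 3] + 6) must hold; in canonical form it is ((arr[e] = 13 ∨ 2*e ≥ tab[p] + 1) ∧ (¬(3*arr[0] < 8))) ∨ (2*p < -6 → tab[e + 3] > 2*arr[e + 3] - 3).
Before p := z: ((arr[e] = 13 ∨ 2*e ≥ tab[z] + 1) ∧ (¬(3*arr[0] < 8))) ∨ (2*z < -6 → tab[e + 3] > 2*arr[e + 3] - 3)
Before assert ¬(u - arr[pos + 3] - 1 > 6): (¬(u > arr[pos + 3] + 7)) ∧ (((arr[e] = 13 ∨ 2*e ≥ tab[z] + 1) ∧ (¬(3*arr[0] < 8))) ∨ (2*z < -6 → tab[e + 3] > 2*arr[e + 3] - 3))
The weakest precondition is (¬(u > arr[pos + 3] + 7)) ∧ (((arr[e] = 13 ∨ 2*e ≥ tab[z] + 1) ∧ (¬(3*arr[0] < 8))) ∨ (2*z < -6 → tab[e + 3] > 2*arr[e + 3] - 3)).
Check whether (¬(u > arr[pos + 3] + 7)) ∧ (((arr[e] = 13 ∨ 2*e ≥ tab[z] - 2) ∧ (¬(3*arr[0] < 8))) ∨ (2*z < -6 → tab[e + 3] > 2*arr[e + 3] - 3)) implies it.
Countermodel: at the initial state arr = {[-4] = 15521, [0] = 12, [3] = 15521, elsewhere 15521}, e = 0, pos = -3, tab = {[-4] = 2, [0] = 31039, [3] = 31039, elsewhere 31039}, u = 19, z = -4, the precondition holds but the weakest precondition fails.
Answer: invalid


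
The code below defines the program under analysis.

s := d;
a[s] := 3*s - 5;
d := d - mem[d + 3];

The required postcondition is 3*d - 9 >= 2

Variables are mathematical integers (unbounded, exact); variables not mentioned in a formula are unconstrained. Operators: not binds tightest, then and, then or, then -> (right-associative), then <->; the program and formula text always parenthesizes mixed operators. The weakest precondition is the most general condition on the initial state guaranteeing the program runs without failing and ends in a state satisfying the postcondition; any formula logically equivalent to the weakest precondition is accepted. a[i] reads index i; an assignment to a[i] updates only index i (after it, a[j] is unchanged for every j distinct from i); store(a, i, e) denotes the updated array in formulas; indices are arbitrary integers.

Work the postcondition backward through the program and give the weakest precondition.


Working backward. After the program, the postcondition 3*d - 9 >= 2 must hold; in canonical form it is 3*d >= 11.
Before d := d - mem[d + 3]: 3*d >= 3*mem[d + 3] + 11
Before a[s] := 3*s - 5: 3*d >= 3*mem[d + 3] + 11
Before s := d: 3*d >= 3*mem[d + 3] + 11
Answer: WP = 3*d >= 3*mem[d + 3] + 11


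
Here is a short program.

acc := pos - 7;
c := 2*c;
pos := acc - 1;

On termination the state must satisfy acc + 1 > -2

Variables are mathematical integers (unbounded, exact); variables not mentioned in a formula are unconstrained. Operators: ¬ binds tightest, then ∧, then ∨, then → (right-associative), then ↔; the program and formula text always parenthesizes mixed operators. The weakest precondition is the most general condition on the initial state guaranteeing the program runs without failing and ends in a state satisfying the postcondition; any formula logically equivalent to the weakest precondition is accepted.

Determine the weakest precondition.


Working backward. After the program, the postcondition acc + 1 > -2 must hold; in canonical form it is acc > -3.
Before pos := acc - 1: acc > -3
Before c := 2*c: acc > -3
Before acc := pos - 7: pos > 4
Answer: WP = pos > 4


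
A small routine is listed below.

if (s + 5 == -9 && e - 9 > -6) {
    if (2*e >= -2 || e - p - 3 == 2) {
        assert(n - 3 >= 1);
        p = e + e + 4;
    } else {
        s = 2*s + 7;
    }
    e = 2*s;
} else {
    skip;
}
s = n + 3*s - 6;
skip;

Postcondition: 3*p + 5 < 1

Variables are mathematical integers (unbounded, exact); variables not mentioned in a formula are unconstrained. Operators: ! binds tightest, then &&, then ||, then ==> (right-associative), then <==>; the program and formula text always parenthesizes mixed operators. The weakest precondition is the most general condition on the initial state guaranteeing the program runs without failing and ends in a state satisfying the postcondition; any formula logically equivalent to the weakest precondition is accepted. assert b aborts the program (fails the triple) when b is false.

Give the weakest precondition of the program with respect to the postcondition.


Working backward. After the program, the postcondition 3*p + 5 < 1 must hold; in canonical form it is 3*p < -4.
Before skip: 3*p < -4
Before s := n + 3*s - 6: 3*p < -4
Then branch requires ((2*e >= -2 || e == p + 5) ==> (n >= 4 && 6*e < -16)) && ((!(2*e >= -2 || e == p + 5)) ==> 3*p < -4); else branch requires 3*p < -4.
Before the if: ((s == -14 && e > 3) ==> (((2*e >= -2 || e == p + 5) ==> (n >= 4 && 6*e < -16)) && ((!(2*e >= -2 || e == p + 5)) ==> 3*p < -4))) && ((!(s == -14 && e > 3)) ==> 3*p < -4)
Answer: WP = ((s == -14 && e > 3) ==> (((2*e >= -2 || e == p + 5) ==> (n >= 4 && 6*e < -16)) && ((!(2*e >= -2 || e == p + 5)) ==> 3*p < -4))) && ((!(s == -14 && e > 3)) ==> 3*p < -4)
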